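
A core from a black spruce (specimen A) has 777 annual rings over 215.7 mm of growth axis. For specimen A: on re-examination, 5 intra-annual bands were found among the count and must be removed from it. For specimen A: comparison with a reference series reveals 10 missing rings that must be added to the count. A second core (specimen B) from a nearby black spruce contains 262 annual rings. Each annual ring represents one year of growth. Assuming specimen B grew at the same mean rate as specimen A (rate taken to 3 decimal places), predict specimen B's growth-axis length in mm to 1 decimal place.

72.3 mm

Specimen A: true annual ring count = 777 − 5 + 10 = 782.
A: 215.7 mm over 782 years gives 215.7 / 782 ≈ 0.276 mm/yr.
B's length ≈ 0.276 × 262 = 72.3 mm.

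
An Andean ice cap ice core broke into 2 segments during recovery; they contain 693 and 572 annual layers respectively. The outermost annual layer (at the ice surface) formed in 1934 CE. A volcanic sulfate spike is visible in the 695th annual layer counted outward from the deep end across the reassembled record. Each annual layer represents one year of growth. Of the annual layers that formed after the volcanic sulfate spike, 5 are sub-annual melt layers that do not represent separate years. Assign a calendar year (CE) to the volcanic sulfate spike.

1369 CE

Total annual layers = 693 + 572 = 1265.
Between annual layer 695 and the ice surface there are 1265 − 695 = 570 annual layers.
Excluding 5 false annual layers: 570 − 5 = 565.
1934 − 565 = 1369 CE.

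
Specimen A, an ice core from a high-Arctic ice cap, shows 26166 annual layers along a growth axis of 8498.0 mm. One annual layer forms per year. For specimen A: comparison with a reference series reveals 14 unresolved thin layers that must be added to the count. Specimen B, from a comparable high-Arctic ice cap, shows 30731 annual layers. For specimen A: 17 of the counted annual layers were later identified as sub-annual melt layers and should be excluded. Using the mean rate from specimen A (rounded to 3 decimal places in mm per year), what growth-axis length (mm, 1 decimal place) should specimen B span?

9987.6 mm

Specimen A: true annual layer count = 26166 − 17 + 14 = 26163.
A: Mean rate = 8498.0 mm / 26163 years ≈ 0.325 mm per year.
Length of B = 0.325 × 30731 = 9987.6 mm.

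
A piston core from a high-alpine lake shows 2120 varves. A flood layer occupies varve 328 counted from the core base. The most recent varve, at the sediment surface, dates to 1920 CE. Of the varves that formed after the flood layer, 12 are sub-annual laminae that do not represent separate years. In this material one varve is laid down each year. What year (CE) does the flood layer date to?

140 CE

Between varve 328 and the sediment surface there are 2120 − 328 = 1792 varves.
Excluding 12 false varves: 1792 − 12 = 1780.
Counting back 1780 years from 1920 CE places the flood layer in 1920 − 1780 = 140 CE.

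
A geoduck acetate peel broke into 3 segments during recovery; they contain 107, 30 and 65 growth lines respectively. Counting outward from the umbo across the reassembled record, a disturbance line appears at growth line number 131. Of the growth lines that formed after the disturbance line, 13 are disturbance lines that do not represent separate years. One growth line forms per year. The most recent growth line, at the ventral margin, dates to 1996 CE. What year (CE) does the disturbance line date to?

1938 CE

Total growth lines = 107 + 30 + 65 = 202.
202 − 131 = 71 growth lines lie beyond the disturbance line toward the ventral margin.
Removing the 13 false growth lines leaves 71 − 13 = 58 true growth lines beyond the disturbance line.
The growth line at the ventral margin is 1996 CE, so the disturbance line dates to 1996 − 58 = 1938 CE.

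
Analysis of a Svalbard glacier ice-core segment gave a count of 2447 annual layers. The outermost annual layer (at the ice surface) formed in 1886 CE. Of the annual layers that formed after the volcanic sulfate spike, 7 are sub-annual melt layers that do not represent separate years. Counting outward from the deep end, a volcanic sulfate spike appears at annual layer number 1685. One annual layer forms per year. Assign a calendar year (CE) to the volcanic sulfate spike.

Between annual layer 1685 and the ice surface there are 2447 − 1685 = 762 annual layers.
Excluding 7 false annual layers: 762 − 7 = 755.
The annual layer at the ice surface is 1886 CE, so the volcanic sulfate spike dates to 1886 − 755 = 1131 CE.

1131 CE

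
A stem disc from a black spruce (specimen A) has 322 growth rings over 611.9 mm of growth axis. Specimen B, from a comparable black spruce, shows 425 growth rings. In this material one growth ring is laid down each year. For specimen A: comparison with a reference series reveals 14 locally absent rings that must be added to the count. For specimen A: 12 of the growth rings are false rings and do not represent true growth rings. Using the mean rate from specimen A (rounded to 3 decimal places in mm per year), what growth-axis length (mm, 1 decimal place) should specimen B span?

802.8 mm

Specimen A: adjusted count: 322 − 12 + 14 = 324 growth rings.
A: Mean rate = 611.9 mm / 324 years ≈ 1.889 mm/yr.
Length of B = 1.889 × 425 = 802.8 mm.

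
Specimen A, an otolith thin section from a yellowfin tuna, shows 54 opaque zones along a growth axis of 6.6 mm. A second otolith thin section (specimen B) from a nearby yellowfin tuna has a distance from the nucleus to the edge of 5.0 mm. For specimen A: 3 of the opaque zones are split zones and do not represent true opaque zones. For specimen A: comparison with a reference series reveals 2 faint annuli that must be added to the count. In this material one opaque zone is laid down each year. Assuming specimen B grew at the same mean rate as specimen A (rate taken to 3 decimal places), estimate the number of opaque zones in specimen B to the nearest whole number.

Specimen A: correcting the raw count gives 54 − 3 + 2 = 53 true opaque zones.
A: Mean rate = 6.6 mm / 53 years ≈ 0.125 mm per year.
B spans 5.0 / 0.125 = 40.00 years ≈ 40 opaque zones.

40 opaque zones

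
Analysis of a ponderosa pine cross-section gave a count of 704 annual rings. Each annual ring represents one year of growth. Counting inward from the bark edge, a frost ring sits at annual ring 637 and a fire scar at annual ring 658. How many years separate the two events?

21 years

The two markers are separated by 658 − 637 = 21 annual rings.
At one annual ring per year, 21 years elapsed between them.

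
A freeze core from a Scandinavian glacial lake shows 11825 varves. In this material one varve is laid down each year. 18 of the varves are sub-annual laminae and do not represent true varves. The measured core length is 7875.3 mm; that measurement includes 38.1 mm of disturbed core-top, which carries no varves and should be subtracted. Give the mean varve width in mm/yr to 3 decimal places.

After corrections the count is 11825 − 18 = 11807 varves.
Net length = 7875.3 − 38.1 = 7837.2 mm.
7837.2 mm over 11807 years gives 7837.2 / 11807 ≈ 0.664 mm/yr.

0.664 mm/yr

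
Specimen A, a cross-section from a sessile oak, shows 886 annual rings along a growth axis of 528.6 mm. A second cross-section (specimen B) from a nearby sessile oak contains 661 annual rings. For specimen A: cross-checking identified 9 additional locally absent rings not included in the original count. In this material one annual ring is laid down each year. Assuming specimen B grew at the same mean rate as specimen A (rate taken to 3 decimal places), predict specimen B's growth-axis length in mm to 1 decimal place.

390.7 mm

Specimen A: correcting the raw count gives 886 + 9 = 895 true annual rings.
A: Mean rate = 528.6 mm / 895 years ≈ 0.591 mm per year.
Length of B = 0.591 × 661 = 390.7 mm.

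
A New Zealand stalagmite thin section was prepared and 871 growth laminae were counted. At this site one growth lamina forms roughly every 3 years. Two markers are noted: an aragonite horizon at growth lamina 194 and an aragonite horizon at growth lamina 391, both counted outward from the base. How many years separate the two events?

The two markers are separated by 391 − 194 = 197 growth laminae.
At 3 years per growth lamina, 197 × 3 = 591 years.

591 yr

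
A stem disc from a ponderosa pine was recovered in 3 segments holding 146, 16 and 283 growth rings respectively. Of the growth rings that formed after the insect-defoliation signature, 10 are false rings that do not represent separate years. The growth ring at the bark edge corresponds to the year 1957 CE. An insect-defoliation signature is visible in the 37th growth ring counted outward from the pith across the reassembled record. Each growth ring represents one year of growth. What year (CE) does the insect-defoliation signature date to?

Total growth rings = 146 + 16 + 283 = 445.
445 − 37 = 408 growth rings lie beyond the insect-defoliation signature toward the bark edge.
Removing the 10 false growth rings leaves 408 − 10 = 398 true growth rings beyond the insect-defoliation signature.
Counting back 398 years from 1957 CE places the insect-defoliation signature in 1957 − 398 = 1559 CE.

1559 CE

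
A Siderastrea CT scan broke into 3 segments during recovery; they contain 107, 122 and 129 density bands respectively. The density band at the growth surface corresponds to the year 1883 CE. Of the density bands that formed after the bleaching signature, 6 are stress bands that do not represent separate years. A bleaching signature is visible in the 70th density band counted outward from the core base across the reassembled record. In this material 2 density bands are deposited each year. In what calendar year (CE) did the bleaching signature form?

1742 CE

Total density bands = 107 + 122 + 129 = 358.
358 − 70 = 288 density bands lie beyond the bleaching signature toward the growth surface.
Removing the 6 false density bands leaves 288 − 6 = 282 true density bands beyond the bleaching signature.
282 density bands at 2 per year is 282 / 2 = 141 years.
The density band at the growth surface is 1883 CE, so the bleaching signature dates to 1883 − 141 = 1742 CE.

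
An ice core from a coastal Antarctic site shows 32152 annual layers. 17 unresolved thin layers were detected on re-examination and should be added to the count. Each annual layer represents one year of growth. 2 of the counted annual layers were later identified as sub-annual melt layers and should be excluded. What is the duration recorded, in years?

32167 yr

After corrections the count is 32152 − 2 + 17 = 32167 annual layers.
With a one-to-one annual layer periodicity this is 32167 years.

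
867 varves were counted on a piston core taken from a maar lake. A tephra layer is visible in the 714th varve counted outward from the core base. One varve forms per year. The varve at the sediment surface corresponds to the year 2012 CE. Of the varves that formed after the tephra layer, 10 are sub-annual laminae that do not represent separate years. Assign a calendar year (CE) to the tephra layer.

The tephra layer sits at varve 714 from the core base, so 867 − 714 = 153 varves formed after it.
153 − 10 false = 143 true varves after the tephra layer.
Counting back 143 years from 2012 CE places the tephra layer in 2012 − 143 = 1869 CE.

1869 CE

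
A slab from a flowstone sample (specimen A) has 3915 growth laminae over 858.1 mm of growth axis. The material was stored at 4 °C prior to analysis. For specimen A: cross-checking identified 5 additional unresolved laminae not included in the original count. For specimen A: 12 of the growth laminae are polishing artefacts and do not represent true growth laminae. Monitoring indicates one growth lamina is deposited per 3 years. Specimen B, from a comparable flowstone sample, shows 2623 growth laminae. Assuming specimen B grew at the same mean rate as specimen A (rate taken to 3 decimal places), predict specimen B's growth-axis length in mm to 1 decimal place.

Specimen A: after corrections the count is 3915 − 12 + 5 = 3908 growth laminae.
Specimen A: at 3 years per growth lamina, 3908 × 3 = 11724 years.
A: Extension rate ≈ 858.1 / 11724 = 0.073 mm/yr.
Specimen B: 2623 growth laminae at 3 years each span 2623 × 3 = 7869 years. For B, 0.073 mm/year × 7869 years = 574.4 mm.

574.4 mm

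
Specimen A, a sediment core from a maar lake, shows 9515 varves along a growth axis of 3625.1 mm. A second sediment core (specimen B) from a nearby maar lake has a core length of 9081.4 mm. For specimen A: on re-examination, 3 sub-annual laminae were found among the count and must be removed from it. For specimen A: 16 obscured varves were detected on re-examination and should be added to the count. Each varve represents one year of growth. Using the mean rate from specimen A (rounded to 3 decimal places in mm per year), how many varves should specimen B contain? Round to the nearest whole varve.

23898 varves

Specimen A: correcting the raw count gives 9515 − 3 + 16 = 9528 true varves.
A: Extension rate ≈ 3625.1 / 9528 = 0.380 mm/year.
Specimen B: 9081.4 mm / 0.380 mm per year = 23898.42 years ≈ 23898 varves.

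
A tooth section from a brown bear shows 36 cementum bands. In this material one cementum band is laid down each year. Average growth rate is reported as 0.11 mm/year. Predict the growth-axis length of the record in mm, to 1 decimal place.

4.0 mm

The record spans 36 years at 0.11 mm per year.
36 years at 0.11 mm/year gives 0.11 × 36 = 4.0 mm.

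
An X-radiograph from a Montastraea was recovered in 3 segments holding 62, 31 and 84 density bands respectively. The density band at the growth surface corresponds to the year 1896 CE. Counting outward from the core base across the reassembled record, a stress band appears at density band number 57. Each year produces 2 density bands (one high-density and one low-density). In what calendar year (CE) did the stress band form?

1836 CE

Total density bands = 62 + 31 + 84 = 177.
177 − 57 = 120 density bands lie beyond the stress band toward the growth surface.
120 density bands at 2 per year is 120 / 2 = 60 years.
1896 − 60 = 1836 CE.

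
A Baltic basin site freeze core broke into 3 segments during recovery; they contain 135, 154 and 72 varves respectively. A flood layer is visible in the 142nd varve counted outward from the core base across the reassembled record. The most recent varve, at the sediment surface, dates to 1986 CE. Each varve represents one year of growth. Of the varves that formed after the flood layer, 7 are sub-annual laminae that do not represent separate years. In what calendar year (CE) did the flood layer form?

Total varves = 135 + 154 + 72 = 361.
The flood layer sits at varve 142 from the core base, so 361 − 142 = 219 varves formed after it.
Excluding 7 false varves: 219 − 7 = 212.
1986 − 212 = 1774 CE.

1774 CE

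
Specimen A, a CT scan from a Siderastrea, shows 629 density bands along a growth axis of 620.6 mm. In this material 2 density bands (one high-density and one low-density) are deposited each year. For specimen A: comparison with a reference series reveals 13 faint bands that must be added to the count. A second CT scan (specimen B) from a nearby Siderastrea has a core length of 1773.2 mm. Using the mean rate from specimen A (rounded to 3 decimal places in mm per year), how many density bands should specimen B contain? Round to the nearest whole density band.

1835 density bands

Specimen A: after corrections the count is 629 + 13 = 642 density bands.
Specimen A: 642 density bands at 2 per year is 642 / 2 = 321 years.
A: 620.6 mm over 321 years gives 620.6 / 321 ≈ 1.933 mm per year.
Specimen B: 1773.2 mm / 1.933 mm per year = 917.33 years; at 2 density bands per year that is 917.33 × 2 ≈ 1835 density bands.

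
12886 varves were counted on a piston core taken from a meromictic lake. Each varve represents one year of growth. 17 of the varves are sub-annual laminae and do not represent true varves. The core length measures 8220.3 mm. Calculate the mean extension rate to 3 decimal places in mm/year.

0.639 mm/year

Adjusted count: 12886 − 17 = 12869 varves.
8220.3 mm over 12869 years gives 8220.3 / 12869 ≈ 0.639 mm/year.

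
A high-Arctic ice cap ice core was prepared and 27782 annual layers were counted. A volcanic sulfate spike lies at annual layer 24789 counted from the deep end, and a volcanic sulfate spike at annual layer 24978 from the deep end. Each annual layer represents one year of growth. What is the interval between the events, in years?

189 yr

24978 − 24789 = 189 annual layers lie between the two events.
At one annual layer per year, 189 years elapsed between them.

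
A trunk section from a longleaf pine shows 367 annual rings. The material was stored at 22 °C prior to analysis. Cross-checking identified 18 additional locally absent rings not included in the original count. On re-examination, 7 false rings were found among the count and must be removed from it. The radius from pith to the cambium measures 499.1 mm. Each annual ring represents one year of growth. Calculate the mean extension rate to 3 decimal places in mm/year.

Adjusted count: 367 − 7 + 18 = 378 annual rings.
499.1 mm over 378 years gives 499.1 / 378 ≈ 1.320 mm/year.

1.320 mm/year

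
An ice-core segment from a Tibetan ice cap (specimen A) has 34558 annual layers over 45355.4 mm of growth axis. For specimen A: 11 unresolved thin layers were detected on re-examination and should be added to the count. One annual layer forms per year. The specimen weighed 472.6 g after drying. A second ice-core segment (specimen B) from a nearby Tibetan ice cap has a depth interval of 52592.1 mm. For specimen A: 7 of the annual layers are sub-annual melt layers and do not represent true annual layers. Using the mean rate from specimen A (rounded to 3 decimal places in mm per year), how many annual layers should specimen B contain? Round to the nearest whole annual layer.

Specimen A: true annual layer count = 34558 − 7 + 11 = 34562.
A: Mean rate = 45355.4 mm / 34562 years ≈ 1.312 mm/yr.
B spans 52592.1 / 1.312 = 40085.44 years ≈ 40085 annual layers.

40085 annual layers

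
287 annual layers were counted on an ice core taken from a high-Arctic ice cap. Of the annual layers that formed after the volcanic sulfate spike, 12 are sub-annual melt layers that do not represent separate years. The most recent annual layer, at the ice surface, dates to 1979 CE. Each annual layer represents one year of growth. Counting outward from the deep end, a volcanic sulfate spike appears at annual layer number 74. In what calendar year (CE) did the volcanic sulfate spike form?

The volcanic sulfate spike sits at annual layer 74 from the deep end, so 287 − 74 = 213 annual layers formed after it.
Removing the 12 false annual layers leaves 213 − 12 = 201 true annual layers beyond the volcanic sulfate spike.
Counting back 201 years from 1979 CE places the volcanic sulfate spike in 1979 − 201 = 1778 CE.

1778 CE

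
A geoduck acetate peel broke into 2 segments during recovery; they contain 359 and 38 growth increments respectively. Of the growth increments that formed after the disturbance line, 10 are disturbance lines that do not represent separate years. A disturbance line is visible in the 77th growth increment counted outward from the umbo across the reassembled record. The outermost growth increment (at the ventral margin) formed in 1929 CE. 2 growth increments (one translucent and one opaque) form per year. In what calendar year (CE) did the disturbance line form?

1774 CE

Total growth increments = 359 + 38 = 397.
Between growth increment 77 and the ventral margin there are 397 − 77 = 320 growth increments.
Excluding 10 false growth increments: 320 − 10 = 310.
Dividing by 2 growth increments per year: 310 / 2 = 155 years.
The growth increment at the ventral margin is 1929 CE, so the disturbance line dates to 1929 − 155 = 1774 CE.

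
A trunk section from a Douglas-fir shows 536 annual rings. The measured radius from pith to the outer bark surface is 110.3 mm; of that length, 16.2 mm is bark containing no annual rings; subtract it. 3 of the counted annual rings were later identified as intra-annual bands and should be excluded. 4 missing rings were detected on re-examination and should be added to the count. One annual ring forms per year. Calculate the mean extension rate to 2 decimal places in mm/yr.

0.18 mm/yr

Adjusted count: 536 − 3 + 4 = 537 annual rings.
The growth record spans 110.3 − 16.2 = 94.1 mm.
94.1 mm over 537 years gives 94.1 / 537 ≈ 0.18 mm/yr.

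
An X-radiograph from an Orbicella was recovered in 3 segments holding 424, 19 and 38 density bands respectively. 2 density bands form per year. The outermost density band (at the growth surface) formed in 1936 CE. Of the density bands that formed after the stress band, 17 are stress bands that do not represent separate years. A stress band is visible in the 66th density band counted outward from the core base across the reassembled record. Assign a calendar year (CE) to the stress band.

Total density bands = 424 + 19 + 38 = 481.
Between density band 66 and the growth surface there are 481 − 66 = 415 density bands.
Excluding 17 false density bands: 415 − 17 = 398.
398 density bands at 2 per year is 398 / 2 = 199 years.
The density band at the growth surface is 1936 CE, so the stress band dates to 1936 − 199 = 1737 CE.

1737 CE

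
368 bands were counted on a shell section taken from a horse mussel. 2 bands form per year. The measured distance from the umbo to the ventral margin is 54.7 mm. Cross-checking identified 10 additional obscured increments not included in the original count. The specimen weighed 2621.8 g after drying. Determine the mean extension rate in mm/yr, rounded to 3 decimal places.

0.289 mm/yr

Adjusted count: 368 + 10 = 378 bands.
With 2 bands per year, 378 / 2 = 189 years.
Mean rate = 54.7 mm / 189 years ≈ 0.289 mm/yr.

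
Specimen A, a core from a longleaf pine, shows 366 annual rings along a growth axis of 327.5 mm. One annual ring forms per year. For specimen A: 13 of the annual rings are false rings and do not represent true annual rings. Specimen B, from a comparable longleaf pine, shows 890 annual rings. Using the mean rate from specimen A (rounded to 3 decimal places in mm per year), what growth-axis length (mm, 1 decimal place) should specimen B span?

825.9 mm

Specimen A: true annual ring count = 366 − 13 = 353.
A: Mean rate = 327.5 mm / 353 years ≈ 0.928 mm/year.
For B, 0.928 mm/year × 890 years = 825.9 mm.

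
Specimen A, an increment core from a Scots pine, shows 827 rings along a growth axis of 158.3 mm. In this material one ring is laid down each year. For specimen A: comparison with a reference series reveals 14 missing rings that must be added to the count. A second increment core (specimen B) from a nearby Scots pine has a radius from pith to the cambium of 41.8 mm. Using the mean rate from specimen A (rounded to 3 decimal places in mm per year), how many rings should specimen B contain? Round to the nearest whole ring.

Specimen A: after corrections the count is 827 + 14 = 841 rings.
A: 158.3 mm over 841 years gives 158.3 / 841 ≈ 0.188 mm per year.
B spans 41.8 / 0.188 = 222.34 years ≈ 222 rings.

222 rings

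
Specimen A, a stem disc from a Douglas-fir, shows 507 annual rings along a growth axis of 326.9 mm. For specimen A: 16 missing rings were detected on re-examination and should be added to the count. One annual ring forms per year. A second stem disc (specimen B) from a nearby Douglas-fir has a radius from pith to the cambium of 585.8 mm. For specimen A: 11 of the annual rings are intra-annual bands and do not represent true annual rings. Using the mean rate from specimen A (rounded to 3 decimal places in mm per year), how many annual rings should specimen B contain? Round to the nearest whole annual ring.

918 annual rings

Specimen A: true annual ring count = 507 − 11 + 16 = 512.
A: Extension rate ≈ 326.9 / 512 = 0.638 mm/year.
B spans 585.8 / 0.638 = 918.18 years ≈ 918 annual rings.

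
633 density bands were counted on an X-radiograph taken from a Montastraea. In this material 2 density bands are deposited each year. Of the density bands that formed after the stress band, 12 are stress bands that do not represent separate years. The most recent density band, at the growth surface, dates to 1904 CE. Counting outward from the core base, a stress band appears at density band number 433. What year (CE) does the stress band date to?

1810 CE

The stress band sits at density band 433 from the core base, so 633 − 433 = 200 density bands formed after it.
Excluding 12 false density bands: 200 − 12 = 188.
Dividing by 2 density bands per year: 188 / 2 = 94 years.
1904 − 94 = 1810 CE.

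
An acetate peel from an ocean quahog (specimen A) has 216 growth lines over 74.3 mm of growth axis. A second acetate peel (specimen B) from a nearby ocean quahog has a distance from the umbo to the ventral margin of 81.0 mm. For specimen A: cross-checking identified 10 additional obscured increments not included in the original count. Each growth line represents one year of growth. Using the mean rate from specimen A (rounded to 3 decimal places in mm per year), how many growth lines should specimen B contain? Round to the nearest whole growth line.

Specimen A: after corrections the count is 216 + 10 = 226 growth lines.
A: 74.3 mm over 226 years gives 74.3 / 226 ≈ 0.329 mm/year.
B spans 81.0 / 0.329 = 246.20 years ≈ 246 growth lines.

246 growth lines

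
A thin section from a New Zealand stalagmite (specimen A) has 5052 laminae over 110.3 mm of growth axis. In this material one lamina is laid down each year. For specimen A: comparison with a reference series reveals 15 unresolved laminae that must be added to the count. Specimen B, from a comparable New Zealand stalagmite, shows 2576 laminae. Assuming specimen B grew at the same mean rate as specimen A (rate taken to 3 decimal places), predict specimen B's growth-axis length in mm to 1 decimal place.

Specimen A: after corrections the count is 5052 + 15 = 5067 laminae.
A: 110.3 mm over 5067 years gives 110.3 / 5067 ≈ 0.022 mm/year.
B's length ≈ 0.022 × 2576 = 56.7 mm.

56.7 mm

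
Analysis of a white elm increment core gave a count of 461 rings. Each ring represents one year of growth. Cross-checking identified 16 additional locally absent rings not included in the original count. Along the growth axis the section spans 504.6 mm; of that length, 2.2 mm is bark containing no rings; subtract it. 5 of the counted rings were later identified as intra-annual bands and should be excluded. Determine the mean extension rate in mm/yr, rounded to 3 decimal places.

Correcting the raw count gives 461 − 5 + 16 = 472 true rings.
Net length = 504.6 − 2.2 = 502.4 mm.
502.4 mm over 472 years gives 502.4 / 472 ≈ 1.064 mm/yr.

1.064 mm/yr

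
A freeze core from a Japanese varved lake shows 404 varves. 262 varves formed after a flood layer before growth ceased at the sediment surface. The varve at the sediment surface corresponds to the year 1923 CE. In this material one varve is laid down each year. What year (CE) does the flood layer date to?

There are 262 varves younger than the flood layer.
1923 − 262 = 1661 CE.

1661 CE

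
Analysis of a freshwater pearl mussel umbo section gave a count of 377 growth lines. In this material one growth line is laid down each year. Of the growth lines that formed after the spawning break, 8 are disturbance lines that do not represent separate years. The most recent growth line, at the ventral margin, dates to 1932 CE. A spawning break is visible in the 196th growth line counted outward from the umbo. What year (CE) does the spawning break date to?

The spawning break sits at growth line 196 from the umbo, so 377 − 196 = 181 growth lines formed after it.
181 − 8 false = 173 true growth lines after the spawning break.
Counting back 173 years from 1932 CE places the spawning break in 1932 − 173 = 1759 CE.

1759 CE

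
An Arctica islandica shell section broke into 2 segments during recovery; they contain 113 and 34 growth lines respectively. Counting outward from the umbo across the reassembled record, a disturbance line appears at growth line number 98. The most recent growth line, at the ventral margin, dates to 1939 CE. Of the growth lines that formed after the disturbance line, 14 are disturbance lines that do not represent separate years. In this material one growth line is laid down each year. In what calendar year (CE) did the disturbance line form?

1904 CE

Total growth lines = 113 + 34 = 147.
147 − 98 = 49 growth lines lie beyond the disturbance line toward the ventral margin.
Removing the 14 false growth lines leaves 49 − 14 = 35 true growth lines beyond the disturbance line.
1939 − 35 = 1904 CE.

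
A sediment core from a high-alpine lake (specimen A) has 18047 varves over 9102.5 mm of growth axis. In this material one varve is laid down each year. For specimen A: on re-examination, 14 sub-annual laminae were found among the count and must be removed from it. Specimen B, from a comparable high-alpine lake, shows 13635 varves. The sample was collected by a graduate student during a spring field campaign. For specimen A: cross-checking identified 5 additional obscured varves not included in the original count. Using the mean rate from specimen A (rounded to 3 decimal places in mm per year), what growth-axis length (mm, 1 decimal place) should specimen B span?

Specimen A: adjusted count: 18047 − 14 + 5 = 18038 varves.
A: Mean rate = 9102.5 mm / 18038 years ≈ 0.505 mm per year.
For B, 0.505 mm/year × 13635 years = 6885.7 mm.

6885.7 mm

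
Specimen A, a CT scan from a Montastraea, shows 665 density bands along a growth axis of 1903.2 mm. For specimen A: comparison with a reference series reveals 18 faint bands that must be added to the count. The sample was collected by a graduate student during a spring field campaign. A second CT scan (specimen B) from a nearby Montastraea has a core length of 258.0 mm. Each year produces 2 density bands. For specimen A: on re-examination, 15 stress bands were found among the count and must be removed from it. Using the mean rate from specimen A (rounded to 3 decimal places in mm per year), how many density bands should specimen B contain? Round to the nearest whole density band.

91 density bands

Specimen A: adjusted count: 665 − 15 + 18 = 668 density bands.
Specimen A: 668 density bands at 2 per year is 668 / 2 = 334 years.
A: Extension rate ≈ 1903.2 / 334 = 5.698 mm/yr.
B spans 258.0 / 5.698 = 45.28 years; at 2 density bands per year that is 45.28 × 2 ≈ 91 density bands.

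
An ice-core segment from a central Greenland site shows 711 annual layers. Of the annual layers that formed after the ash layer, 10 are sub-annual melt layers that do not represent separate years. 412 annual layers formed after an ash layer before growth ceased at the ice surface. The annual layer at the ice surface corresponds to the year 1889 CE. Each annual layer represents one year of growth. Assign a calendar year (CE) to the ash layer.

1487 CE

There are 412 annual layers younger than the ash layer.
Excluding 10 false annual layers: 412 − 10 = 402.
The annual layer at the ice surface is 1889 CE, so the ash layer dates to 1889 − 402 = 1487 CE.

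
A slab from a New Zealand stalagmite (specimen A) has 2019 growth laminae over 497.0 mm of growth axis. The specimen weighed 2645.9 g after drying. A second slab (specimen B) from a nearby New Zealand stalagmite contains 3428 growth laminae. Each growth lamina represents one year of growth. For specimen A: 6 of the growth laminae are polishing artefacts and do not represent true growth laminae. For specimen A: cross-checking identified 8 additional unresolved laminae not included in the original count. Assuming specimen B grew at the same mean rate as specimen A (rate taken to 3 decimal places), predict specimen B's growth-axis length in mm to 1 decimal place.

Specimen A: after corrections the count is 2019 − 6 + 8 = 2021 growth laminae.
A: 497.0 mm over 2021 years gives 497.0 / 2021 ≈ 0.246 mm/yr.
For B, 0.246 mm/year × 3428 years = 843.3 mm.

843.3 mm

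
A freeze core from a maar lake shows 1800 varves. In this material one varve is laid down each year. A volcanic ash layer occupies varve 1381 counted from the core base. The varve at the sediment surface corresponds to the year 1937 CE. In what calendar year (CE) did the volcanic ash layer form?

Between varve 1381 and the sediment surface there are 1800 − 1381 = 419 varves.
1937 − 419 = 1518 CE.

1518 CE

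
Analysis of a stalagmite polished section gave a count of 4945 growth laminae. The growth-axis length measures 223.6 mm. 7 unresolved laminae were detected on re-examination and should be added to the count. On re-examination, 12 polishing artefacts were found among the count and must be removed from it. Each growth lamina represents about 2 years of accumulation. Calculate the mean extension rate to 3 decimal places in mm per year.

Correcting the raw count gives 4945 − 12 + 7 = 4940 true growth laminae.
At 2 years per growth lamina, 4940 × 2 = 9880 years.
Mean rate = 223.6 mm / 9880 years ≈ 0.023 mm per year.

0.023 mm per year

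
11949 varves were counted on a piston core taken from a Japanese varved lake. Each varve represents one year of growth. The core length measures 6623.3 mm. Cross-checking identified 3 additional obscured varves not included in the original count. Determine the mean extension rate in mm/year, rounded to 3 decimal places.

0.554 mm/year

True varve count = 11949 + 3 = 11952.
6623.3 mm over 11952 years gives 6623.3 / 11952 ≈ 0.554 mm/year.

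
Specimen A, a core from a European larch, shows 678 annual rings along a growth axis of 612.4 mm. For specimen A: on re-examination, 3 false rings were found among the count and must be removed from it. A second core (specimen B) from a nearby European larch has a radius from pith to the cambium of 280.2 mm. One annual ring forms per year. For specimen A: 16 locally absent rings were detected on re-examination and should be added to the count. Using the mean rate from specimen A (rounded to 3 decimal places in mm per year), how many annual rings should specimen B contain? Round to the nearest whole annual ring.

316 annual rings

Specimen A: after corrections the count is 678 − 3 + 16 = 691 annual rings.
A: Mean rate = 612.4 mm / 691 years ≈ 0.886 mm/yr.
Specimen B: 280.2 mm / 0.886 mm per year = 316.25 years ≈ 316 annual rings.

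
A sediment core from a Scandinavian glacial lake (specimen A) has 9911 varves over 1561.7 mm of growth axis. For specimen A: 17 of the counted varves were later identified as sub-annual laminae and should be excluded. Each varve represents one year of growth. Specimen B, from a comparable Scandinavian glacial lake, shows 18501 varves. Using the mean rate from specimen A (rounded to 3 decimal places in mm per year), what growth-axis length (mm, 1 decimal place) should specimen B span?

2923.2 mm

Specimen A: adjusted count: 9911 − 17 = 9894 varves.
A: 1561.7 mm over 9894 years gives 1561.7 / 9894 ≈ 0.158 mm/yr.
B's length ≈ 0.158 × 18501 = 2923.2 mm.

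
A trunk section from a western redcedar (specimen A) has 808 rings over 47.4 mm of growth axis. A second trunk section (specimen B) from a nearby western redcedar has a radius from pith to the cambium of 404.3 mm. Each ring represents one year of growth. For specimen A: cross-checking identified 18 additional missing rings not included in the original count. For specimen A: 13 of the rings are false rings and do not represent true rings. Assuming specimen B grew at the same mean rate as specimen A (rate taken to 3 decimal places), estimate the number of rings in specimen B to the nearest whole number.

Specimen A: true ring count = 808 − 13 + 18 = 813.
A: Extension rate ≈ 47.4 / 813 = 0.058 mm/yr.
For B, 404.3 / 0.058 = 6970.69 years ≈ 6971 rings.

6971 rings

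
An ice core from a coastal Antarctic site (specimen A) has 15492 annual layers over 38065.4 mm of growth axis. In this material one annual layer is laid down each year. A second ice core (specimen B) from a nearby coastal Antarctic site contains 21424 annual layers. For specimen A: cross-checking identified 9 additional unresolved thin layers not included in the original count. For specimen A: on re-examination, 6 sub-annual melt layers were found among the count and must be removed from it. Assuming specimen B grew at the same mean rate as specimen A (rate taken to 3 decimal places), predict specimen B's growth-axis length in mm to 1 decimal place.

52638.8 mm

Specimen A: true annual layer count = 15492 − 6 + 9 = 15495.
A: Mean rate = 38065.4 mm / 15495 years ≈ 2.457 mm/year.
B's length ≈ 2.457 × 21424 = 52638.8 mm.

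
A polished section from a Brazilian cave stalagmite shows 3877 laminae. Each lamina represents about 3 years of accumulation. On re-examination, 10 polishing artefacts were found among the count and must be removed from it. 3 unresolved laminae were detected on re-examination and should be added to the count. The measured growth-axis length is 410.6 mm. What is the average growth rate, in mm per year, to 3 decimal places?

0.035 mm per year

Adjusted count: 3877 − 10 + 3 = 3870 laminae.
At 3 years per lamina, 3870 × 3 = 11610 years.
410.6 mm over 11610 years gives 410.6 / 11610 ≈ 0.035 mm per year.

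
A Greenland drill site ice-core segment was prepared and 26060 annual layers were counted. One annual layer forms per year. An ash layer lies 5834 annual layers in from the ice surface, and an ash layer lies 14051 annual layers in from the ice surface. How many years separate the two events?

8217 yr

Separation: 14051 − 5834 = 8217 annual layers.
At one annual layer per year, 8217 years elapsed between them.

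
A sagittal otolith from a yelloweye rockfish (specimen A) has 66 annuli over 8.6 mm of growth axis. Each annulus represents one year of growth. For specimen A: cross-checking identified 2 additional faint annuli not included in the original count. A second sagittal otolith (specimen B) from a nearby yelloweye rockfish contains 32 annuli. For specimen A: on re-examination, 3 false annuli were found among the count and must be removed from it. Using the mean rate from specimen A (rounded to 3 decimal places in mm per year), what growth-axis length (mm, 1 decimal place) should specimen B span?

Specimen A: after corrections the count is 66 − 3 + 2 = 65 annuli.
A: Mean rate = 8.6 mm / 65 years ≈ 0.132 mm per year.
Length of B = 0.132 × 32 = 4.2 mm.

4.2 mm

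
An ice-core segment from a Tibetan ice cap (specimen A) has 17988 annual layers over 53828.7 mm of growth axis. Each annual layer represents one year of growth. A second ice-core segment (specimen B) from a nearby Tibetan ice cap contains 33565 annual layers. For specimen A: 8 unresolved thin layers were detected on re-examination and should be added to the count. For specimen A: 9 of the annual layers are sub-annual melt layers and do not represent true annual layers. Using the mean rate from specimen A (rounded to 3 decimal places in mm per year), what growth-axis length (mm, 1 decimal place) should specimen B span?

100460.0 mm

Specimen A: true annual layer count = 17988 − 9 + 8 = 17987.
A: Extension rate ≈ 53828.7 / 17987 = 2.993 mm per year.
Length of B = 2.993 × 33565 = 100460.0 mm.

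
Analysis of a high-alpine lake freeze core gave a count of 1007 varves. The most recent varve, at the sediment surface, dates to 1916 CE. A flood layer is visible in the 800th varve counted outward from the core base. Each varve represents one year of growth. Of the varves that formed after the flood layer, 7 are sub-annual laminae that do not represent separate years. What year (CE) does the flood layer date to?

1716 CE

The flood layer sits at varve 800 from the core base, so 1007 − 800 = 207 varves formed after it.
Removing the 7 false varves leaves 207 − 7 = 200 true varves beyond the flood layer.
Counting back 200 years from 1916 CE places the flood layer in 1916 − 200 = 1716 CE.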